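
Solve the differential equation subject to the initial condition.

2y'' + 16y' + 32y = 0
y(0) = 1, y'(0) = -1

General solution: y = (C₁ + C₂x)e^(-4x)
Repeated root r = -4
Applying ICs: C₁ = 1, C₂ = 3
Particular solution: y = (1 + 3x)e^(-4x)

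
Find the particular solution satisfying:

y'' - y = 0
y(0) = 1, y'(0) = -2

General solution: y = C₁e^x + C₂e^(-x)
Applying ICs: C₁ = -1/2, C₂ = 3/2
Particular solution: y = -(1/2)e^x + (3/2)e^(-x)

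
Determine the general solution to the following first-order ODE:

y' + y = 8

Using integrating factor method:

General solution: y = 8 + Ce^(-x)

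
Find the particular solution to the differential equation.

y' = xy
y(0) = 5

General solution: y = Ce^(x²/2)
Applying IC y(0) = 5:
Particular solution: y = 5e^(x²/2)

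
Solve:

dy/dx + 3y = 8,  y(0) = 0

General solution: y = 8/3 + Ce^(-3x)
Applying y(0) = 0: C = 0 - 8/3 = -8/3
Particular solution: y = 8/3 - (8/3)e^(-3x)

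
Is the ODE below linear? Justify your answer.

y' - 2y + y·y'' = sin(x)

No. Nonlinear (y·y'' term)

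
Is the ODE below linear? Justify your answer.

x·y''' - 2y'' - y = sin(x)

Yes. Linear (y and its derivatives appear to the first power only, no products of y terms)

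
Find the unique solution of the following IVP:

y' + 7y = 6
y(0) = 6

General solution: y = 6/7 + Ce^(-7x)
Applying y(0) = 6: C = 6 - 6/7 = 36/7
Particular solution: y = 6/7 + (36/7)e^(-7x)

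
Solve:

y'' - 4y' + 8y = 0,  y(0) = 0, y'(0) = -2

General solution: y = e^(2x)(C₁cos(2x) + C₂sin(2x))
Complex roots r = 2 ± 2i
Applying ICs: C₁ = 0, C₂ = -1
Particular solution: y = e^(2x)(-sin(2x))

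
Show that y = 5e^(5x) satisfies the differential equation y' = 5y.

Verification:
y = 5e^(5x)
y' = 25e^(5x)
5y = 25e^(5x)
y' = 5y ✓

Yes, it is a solution.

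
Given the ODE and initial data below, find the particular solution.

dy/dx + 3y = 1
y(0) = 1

General solution: y = 1/3 + Ce^(-3x)
Applying y(0) = 1: C = 1 - 1/3 = 2/3
Particular solution: y = 1/3 + (2/3)e^(-3x)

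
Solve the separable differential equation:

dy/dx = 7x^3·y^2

Separating variables and integrating:
-1/y = 7x^4/4 + C

General solution: y^-1 = (-7/4)x^4 + C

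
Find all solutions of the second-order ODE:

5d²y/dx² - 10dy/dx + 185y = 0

Characteristic equation: 5r² - 10r + 185 = 0
Divide by 5: r² - 2r + 37 = 0
Roots: r = 1 ± 6i (complex conjugates)
General solution: y = e^x(C₁cos(6x) + C₂sin(6x))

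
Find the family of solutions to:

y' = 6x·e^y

Separating variables and integrating:
-e^(-y) = 3x² + C

General solution: y = -ln(C - 3x²)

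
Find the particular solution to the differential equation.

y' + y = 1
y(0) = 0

General solution: y = 1 + Ce^(-x)
Applying y(0) = 0: C = 0 - 1 = -1
Particular solution: y = 1 - e^(-x)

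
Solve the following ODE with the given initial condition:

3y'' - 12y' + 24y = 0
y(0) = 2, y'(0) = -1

General solution: y = e^(2x)(C₁cos(2x) + C₂sin(2x))
Complex roots r = 2 ± 2i
Applying ICs: C₁ = 2, C₂ = -5/2
Particular solution: y = e^(2x)(2cos(2x) - (5/2)sin(2x))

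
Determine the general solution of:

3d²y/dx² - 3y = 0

Characteristic equation: 3r² - 3 = 0
Divide by 3: r² - 1 = 0
Roots: r = 1, -1 (distinct real)
General solution: y = C₁e^x + C₂e^(-x)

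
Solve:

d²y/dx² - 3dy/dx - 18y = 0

Characteristic equation: r² - 3r - 18 = 0
Roots: r = 6, -3 (distinct real)
General solution: y = C₁e^(6x) + C₂e^(-3x)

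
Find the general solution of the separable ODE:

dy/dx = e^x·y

Separating variables and integrating:
ln|y| = e^x + C

General solution: y = Ce^(e^x)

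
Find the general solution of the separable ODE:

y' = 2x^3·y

Separating variables and integrating:
ln|y| = x^4/2 + C

General solution: y = Ce^(x^4/2)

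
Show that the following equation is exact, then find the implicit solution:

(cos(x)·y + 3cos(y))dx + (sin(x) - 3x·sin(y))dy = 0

Verify exactness: ∂M/∂y = ∂N/∂x ✓
Find F(x,y) such that ∂F/∂x = M, ∂F/∂y = N
Solution: sin(x)·y + 3x·cos(y) = C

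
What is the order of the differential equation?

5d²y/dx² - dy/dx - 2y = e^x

The order is 2 (highest derivative is of order 2).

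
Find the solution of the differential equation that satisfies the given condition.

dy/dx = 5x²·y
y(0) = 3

General solution: y = Ce^(5x³/3)
Applying IC y(0) = 3:
Particular solution: y = 3e^(5x³/3)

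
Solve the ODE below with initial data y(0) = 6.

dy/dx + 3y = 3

General solution: y = 1 + Ce^(-3x)
Applying y(0) = 6: C = 6 - 1 = 5
Particular solution: y = 1 + 5e^(-3x)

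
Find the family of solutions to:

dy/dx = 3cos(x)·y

Separating variables and integrating:
ln|y| = 3sin(x) + C

General solution: y = Ce^(3sin(x))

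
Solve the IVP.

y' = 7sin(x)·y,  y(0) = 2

General solution: y = Ce^(-7cos(x))
Applying IC y(0) = 2:
Particular solution: y = 2e^(7(1-cos(x)))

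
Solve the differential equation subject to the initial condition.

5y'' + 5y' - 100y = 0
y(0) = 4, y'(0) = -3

General solution: y = C₁e^(4x) + C₂e^(-5x)
Applying ICs: C₁ = 17/9, C₂ = 19/9
Particular solution: y = (17/9)e^(4x) + (19/9)e^(-5x)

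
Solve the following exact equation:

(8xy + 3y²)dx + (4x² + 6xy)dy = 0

Verify exactness: ∂M/∂y = ∂N/∂x ✓
Find F(x,y) such that ∂F/∂x = M, ∂F/∂y = N
Solution: 4x²y + 3xy² = C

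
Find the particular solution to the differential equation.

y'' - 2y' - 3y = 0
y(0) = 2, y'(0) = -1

General solution: y = C₁e^(3x) + C₂e^(-x)
Applying ICs: C₁ = 1/4, C₂ = 7/4
Particular solution: y = (1/4)e^(3x) + (7/4)e^(-x)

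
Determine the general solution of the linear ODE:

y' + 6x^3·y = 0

Using integrating factor method:

General solution: y = Ce^(-3x^4/2)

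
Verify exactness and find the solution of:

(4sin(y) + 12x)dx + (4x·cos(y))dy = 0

Verify exactness: ∂M/∂y = ∂N/∂x ✓
Find F(x,y) such that ∂F/∂x = M, ∂F/∂y = N
Solution: 4x·sin(y) + 6x² = C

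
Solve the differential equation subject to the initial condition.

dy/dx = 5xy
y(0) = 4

General solution: y = Ce^(5x²/2)
Applying IC y(0) = 4:
Particular solution: y = 4e^(5x²/2)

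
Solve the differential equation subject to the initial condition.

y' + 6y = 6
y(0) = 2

General solution: y = 1 + Ce^(-6x)
Applying y(0) = 2: C = 2 - 1 = 1
Particular solution: y = 1 + e^(-6x)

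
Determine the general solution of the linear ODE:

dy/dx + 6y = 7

Using integrating factor method:

General solution: y = 7/6 + Ce^(-6x)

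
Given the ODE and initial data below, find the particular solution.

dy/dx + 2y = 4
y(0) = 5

General solution: y = 2 + Ce^(-2x)
Applying y(0) = 5: C = 5 - 2 = 3
Particular solution: y = 2 + 3e^(-2x)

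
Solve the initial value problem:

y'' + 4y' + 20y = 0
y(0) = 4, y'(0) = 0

General solution: y = e^(-2x)(C₁cos(4x) + C₂sin(4x))
Complex roots r = -2 ± 4i
Applying ICs: C₁ = 4, C₂ = 2
Particular solution: y = e^(-2x)(4cos(4x) + 2sin(4x))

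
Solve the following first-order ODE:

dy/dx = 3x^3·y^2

Separating variables and integrating:
-1/y = 3x^4/4 + C

General solution: y^-1 = (-3/4)x^4 + C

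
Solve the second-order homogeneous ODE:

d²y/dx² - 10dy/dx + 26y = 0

Characteristic equation: r² - 10r + 26 = 0
Roots: r = 5 ± i (complex conjugates)
General solution: y = e^(5x)(C₁cos(x) + C₂sin(x))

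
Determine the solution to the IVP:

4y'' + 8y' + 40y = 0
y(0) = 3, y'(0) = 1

General solution: y = e^(-x)(C₁cos(3x) + C₂sin(3x))
Complex roots r = -1 ± 3i
Applying ICs: C₁ = 3, C₂ = 4/3
Particular solution: y = e^(-x)(3cos(3x) + (4/3)sin(3x))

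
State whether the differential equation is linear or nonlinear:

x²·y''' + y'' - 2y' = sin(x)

Linear (y and its derivatives appear to the first power only, no products of y terms)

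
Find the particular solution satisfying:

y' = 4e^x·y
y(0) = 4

General solution: y = Ce^(4e^x)
Applying IC y(0) = 4:
Particular solution: y = 4e^(4(e^x - 1))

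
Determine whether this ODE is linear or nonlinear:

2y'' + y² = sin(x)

Nonlinear (y² term)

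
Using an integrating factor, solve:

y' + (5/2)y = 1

Using integrating factor method:

General solution: y = 2/5 + Ce^(-5x/2)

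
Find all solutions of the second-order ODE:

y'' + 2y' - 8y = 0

Characteristic equation: r² + 2r - 8 = 0
Roots: r = 2, -4 (distinct real)
General solution: y = C₁e^(2x) + C₂e^(-4x)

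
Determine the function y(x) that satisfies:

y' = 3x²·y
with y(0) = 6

General solution: y = Ce^(x³)
Applying IC y(0) = 6:
Particular solution: y = 6e^(x³)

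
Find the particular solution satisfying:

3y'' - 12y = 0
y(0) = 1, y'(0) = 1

General solution: y = C₁e^(2x) + C₂e^(-2x)
Applying ICs: C₁ = 3/4, C₂ = 1/4
Particular solution: y = (3/4)e^(2x) + (1/4)e^(-2x)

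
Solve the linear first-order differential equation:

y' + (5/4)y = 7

Using integrating factor method:

General solution: y = 28/5 + Ce^(-5x/4)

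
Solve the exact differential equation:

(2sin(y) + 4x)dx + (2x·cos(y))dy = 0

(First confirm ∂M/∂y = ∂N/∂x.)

Verify exactness: ∂M/∂y = ∂N/∂x ✓
Find F(x,y) such that ∂F/∂x = M, ∂F/∂y = N
Solution: 2x·sin(y) + 2x² = C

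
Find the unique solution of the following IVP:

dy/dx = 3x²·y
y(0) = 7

General solution: y = Ce^(x³)
Applying IC y(0) = 7:
Particular solution: y = 7e^(x³)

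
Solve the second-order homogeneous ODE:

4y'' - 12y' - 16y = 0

Characteristic equation: 4r² - 12r - 16 = 0
Divide by 4: r² - 3r - 4 = 0
Roots: r = 4, -1 (distinct real)
General solution: y = C₁e^(4x) + C₂e^(-x)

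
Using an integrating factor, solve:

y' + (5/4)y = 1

Using integrating factor method:

General solution: y = 4/5 + Ce^(-5x/4)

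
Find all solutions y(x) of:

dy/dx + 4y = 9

Using integrating factor method:

General solution: y = 9/4 + Ce^(-4x)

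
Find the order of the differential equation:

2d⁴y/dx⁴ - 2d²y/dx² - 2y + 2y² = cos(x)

The order is 4 (highest derivative is of order 4).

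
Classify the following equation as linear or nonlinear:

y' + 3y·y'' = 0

Nonlinear (y·y'' term)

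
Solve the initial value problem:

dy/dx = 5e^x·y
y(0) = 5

General solution: y = Ce^(5e^x)
Applying IC y(0) = 5:
Particular solution: y = 5e^(5(e^x - 1))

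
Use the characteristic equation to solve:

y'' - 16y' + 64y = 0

Characteristic equation: r² - 16r + 64 = 0
Factored: (r - 8)² = 0
Repeated root: r = 8
General solution: y = (C₁ + C₂x)e^(8x)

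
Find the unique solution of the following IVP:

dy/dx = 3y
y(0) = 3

General solution: y = Ce^(3x)
Applying IC y(0) = 3:
Particular solution: y = 3e^(3x)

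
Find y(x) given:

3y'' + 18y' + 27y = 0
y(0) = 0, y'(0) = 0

General solution: y = (C₁ + C₂x)e^(-3x)
Repeated root r = -3
Applying ICs: C₁ = 0, C₂ = 0
Particular solution: y = 0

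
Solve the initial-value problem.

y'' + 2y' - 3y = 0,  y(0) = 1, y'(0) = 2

General solution: y = C₁e^x + C₂e^(-3x)
Applying ICs: C₁ = 5/4, C₂ = -1/4
Particular solution: y = (5/4)e^x - (1/4)e^(-3x)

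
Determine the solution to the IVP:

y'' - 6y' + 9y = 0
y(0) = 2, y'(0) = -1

General solution: y = (C₁ + C₂x)e^(3x)
Repeated root r = 3
Applying ICs: C₁ = 2, C₂ = -7
Particular solution: y = (2 - 7x)e^(3x)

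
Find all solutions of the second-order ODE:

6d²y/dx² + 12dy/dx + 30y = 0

Characteristic equation: 6r² + 12r + 30 = 0
Divide by 6: r² + 2r + 5 = 0
Roots: r = -1 ± 2i (complex conjugates)
General solution: y = e^(-x)(C₁cos(2x) + C₂sin(2x))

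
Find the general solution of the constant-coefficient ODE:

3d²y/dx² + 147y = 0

Characteristic equation: 3r² + 147 = 0
Divide by 3: r² + 49 = 0
Roots: r = ±7i (complex conjugates)
General solution: y = C₁cos(7x) + C₂sin(7x)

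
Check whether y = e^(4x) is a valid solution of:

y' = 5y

Verification:
y = e^(4x)
y' = 4e^(4x)
But 5y = 5e^(4x)
y' ≠ 5y — the derivative does not match

No, it is not a solution.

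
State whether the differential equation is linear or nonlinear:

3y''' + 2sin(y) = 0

Nonlinear (sin(y) is nonlinear in y)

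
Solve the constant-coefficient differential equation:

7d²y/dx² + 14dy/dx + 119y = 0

Characteristic equation: 7r² + 14r + 119 = 0
Divide by 7: r² + 2r + 17 = 0
Roots: r = -1 ± 4i (complex conjugates)
General solution: y = e^(-x)(C₁cos(4x) + C₂sin(4x))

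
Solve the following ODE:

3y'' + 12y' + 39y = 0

Characteristic equation: 3r² + 12r + 39 = 0
Divide by 3: r² + 4r + 13 = 0
Roots: r = -2 ± 3i (complex conjugates)
General solution: y = e^(-2x)(C₁cos(3x) + C₂sin(3x))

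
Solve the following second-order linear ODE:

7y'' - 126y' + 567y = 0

Characteristic equation: 7r² - 126r + 567 = 0
Divide by 7: r² - 18r + 81 = 0
Factored: (r - 9)² = 0
Repeated root: r = 9
General solution: y = (C₁ + C₂x)e^(9x)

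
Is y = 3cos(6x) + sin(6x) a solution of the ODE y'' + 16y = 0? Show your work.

Verification:
y'' = -108cos(6x) - 36sin(6x)
y'' + 16y ≠ 0 (frequency mismatch: got 36 instead of 16)

No, it is not a solution.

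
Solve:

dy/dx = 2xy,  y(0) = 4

General solution: y = Ce^(x²)
Applying IC y(0) = 4:
Particular solution: y = 4e^(x²)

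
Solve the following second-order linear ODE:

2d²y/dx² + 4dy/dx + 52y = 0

Characteristic equation: 2r² + 4r + 52 = 0
Divide by 2: r² + 2r + 26 = 0
Roots: r = -1 ± 5i (complex conjugates)
General solution: y = e^(-x)(C₁cos(5x) + C₂sin(5x))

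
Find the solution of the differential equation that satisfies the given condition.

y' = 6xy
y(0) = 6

General solution: y = Ce^(3x²)
Applying IC y(0) = 6:
Particular solution: y = 6e^(3x²)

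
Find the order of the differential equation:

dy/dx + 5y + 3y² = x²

The order is 1 (highest derivative is of order 1).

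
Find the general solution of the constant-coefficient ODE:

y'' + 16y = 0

Characteristic equation: r² + 16 = 0
Roots: r = ±4i (complex conjugates)
General solution: y = C₁cos(4x) + C₂sin(4x)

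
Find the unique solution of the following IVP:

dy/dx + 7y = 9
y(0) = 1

General solution: y = 9/7 + Ce^(-7x)
Applying y(0) = 1: C = 1 - 9/7 = -2/7
Particular solution: y = 9/7 - (2/7)e^(-7x)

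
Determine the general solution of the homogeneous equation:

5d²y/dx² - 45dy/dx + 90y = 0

Characteristic equation: 5r² - 45r + 90 = 0
Divide by 5: r² - 9r + 18 = 0
Roots: r = 3, 6 (distinct real)
General solution: y = C₁e^(3x) + C₂e^(6x)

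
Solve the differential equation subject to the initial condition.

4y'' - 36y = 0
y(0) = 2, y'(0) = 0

General solution: y = C₁e^(3x) + C₂e^(-3x)
Applying ICs: C₁ = 1, C₂ = 1
Particular solution: y = e^(3x) + e^(-3x)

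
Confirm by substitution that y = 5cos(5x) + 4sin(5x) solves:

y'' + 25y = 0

Verification:
y'' = -125cos(5x) - 100sin(5x)
y'' + 25y = 0 ✓

Yes, it is a solution.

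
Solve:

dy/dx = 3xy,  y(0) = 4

General solution: y = Ce^(3x²/2)
Applying IC y(0) = 4:
Particular solution: y = 4e^(3x²/2)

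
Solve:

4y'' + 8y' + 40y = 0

Characteristic equation: 4r² + 8r + 40 = 0
Divide by 4: r² + 2r + 10 = 0
Roots: r = -1 ± 3i (complex conjugates)
General solution: y = e^(-x)(C₁cos(3x) + C₂sin(3x))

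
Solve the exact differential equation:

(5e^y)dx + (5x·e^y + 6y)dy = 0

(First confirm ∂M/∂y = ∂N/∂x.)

Verify exactness: ∂M/∂y = ∂N/∂x ✓
Find F(x,y) such that ∂F/∂x = M, ∂F/∂y = N
Solution: 5x·e^y + 3y² = C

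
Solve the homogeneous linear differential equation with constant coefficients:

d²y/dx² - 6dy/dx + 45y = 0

Characteristic equation: r² - 6r + 45 = 0
Roots: r = 3 ± 6i (complex conjugates)
General solution: y = e^(3x)(C₁cos(6x) + C₂sin(6x))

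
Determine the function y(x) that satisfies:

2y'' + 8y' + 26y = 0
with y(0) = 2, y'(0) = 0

General solution: y = e^(-2x)(C₁cos(3x) + C₂sin(3x))
Complex roots r = -2 ± 3i
Applying ICs: C₁ = 2, C₂ = 4/3
Particular solution: y = e^(-2x)(2cos(3x) + (4/3)sin(3x))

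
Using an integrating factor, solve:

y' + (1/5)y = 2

Using integrating factor method:

General solution: y = 10 + Ce^(-x/5)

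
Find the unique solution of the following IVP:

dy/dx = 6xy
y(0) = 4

General solution: y = Ce^(3x²)
Applying IC y(0) = 4:
Particular solution: y = 4e^(3x²)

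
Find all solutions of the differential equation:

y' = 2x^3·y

Separating variables and integrating:
ln|y| = x^4/2 + C

General solution: y = Ce^(x^4/2)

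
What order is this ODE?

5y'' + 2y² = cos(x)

The order is 2 (highest derivative is of order 2).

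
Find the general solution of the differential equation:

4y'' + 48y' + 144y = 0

Characteristic equation: 4r² + 48r + 144 = 0
Divide by 4: r² + 12r + 36 = 0
Factored: (r + 6)² = 0
Repeated root: r = -6
General solution: y = (C₁ + C₂x)e^(-6x)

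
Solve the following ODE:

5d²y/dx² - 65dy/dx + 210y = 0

Characteristic equation: 5r² - 65r + 210 = 0
Divide by 5: r² - 13r + 42 = 0
Roots: r = 7, 6 (distinct real)
General solution: y = C₁e^(7x) + C₂e^(6x)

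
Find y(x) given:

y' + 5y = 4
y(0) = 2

General solution: y = 4/5 + Ce^(-5x)
Applying y(0) = 2: C = 2 - 4/5 = 6/5
Particular solution: y = 4/5 + (6/5)e^(-5x)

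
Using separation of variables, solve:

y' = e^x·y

Separating variables and integrating:
ln|y| = e^x + C

General solution: y = Ce^(e^x)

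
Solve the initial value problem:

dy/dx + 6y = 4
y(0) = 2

General solution: y = 2/3 + Ce^(-6x)
Applying y(0) = 2: C = 2 - 2/3 = 4/3
Particular solution: y = 2/3 + (4/3)e^(-6x)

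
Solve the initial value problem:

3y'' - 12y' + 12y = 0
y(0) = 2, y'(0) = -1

General solution: y = (C₁ + C₂x)e^(2x)
Repeated root r = 2
Applying ICs: C₁ = 2, C₂ = -5
Particular solution: y = (2 - 5x)e^(2x)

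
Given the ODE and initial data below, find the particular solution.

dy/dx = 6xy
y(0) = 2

General solution: y = Ce^(3x²)
Applying IC y(0) = 2:
Particular solution: y = 2e^(3x²)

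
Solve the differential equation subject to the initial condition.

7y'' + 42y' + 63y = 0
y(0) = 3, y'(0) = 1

General solution: y = (C₁ + C₂x)e^(-3x)
Repeated root r = -3
Applying ICs: C₁ = 3, C₂ = 10
Particular solution: y = (3 + 10x)e^(-3x)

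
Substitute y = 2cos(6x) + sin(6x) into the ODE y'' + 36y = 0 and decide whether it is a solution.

Verification:
y'' = -72cos(6x) - 36sin(6x)
y'' + 36y = 0 ✓

Yes, it is a solution.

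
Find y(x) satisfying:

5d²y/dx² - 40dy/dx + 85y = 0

Characteristic equation: 5r² - 40r + 85 = 0
Divide by 5: r² - 8r + 17 = 0
Roots: r = 4 ± i (complex conjugates)
General solution: y = e^(4x)(C₁cos(x) + C₂sin(x))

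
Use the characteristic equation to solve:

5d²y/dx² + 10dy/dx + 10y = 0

Characteristic equation: 5r² + 10r + 10 = 0
Divide by 5: r² + 2r + 2 = 0
Roots: r = -1 ± i (complex conjugates)
General solution: y = e^(-x)(C₁cos(x) + C₂sin(x))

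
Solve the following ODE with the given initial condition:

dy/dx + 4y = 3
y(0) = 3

General solution: y = 3/4 + Ce^(-4x)
Applying y(0) = 3: C = 3 - 3/4 = 9/4
Particular solution: y = 3/4 + (9/4)e^(-4x)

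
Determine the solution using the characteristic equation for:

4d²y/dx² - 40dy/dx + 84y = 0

Characteristic equation: 4r² - 40r + 84 = 0
Divide by 4: r² - 10r + 21 = 0
Roots: r = 3, 7 (distinct real)
General solution: y = C₁e^(3x) + C₂e^(7x)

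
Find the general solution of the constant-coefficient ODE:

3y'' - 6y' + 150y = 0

Characteristic equation: 3r² - 6r + 150 = 0
Divide by 3: r² - 2r + 50 = 0
Roots: r = 1 ± 7i (complex conjugates)
General solution: y = e^x(C₁cos(7x) + C₂sin(7x))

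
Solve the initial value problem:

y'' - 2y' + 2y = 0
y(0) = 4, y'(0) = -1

General solution: y = e^x(C₁cos(x) + C₂sin(x))
Complex roots r = 1 ± i
Applying ICs: C₁ = 4, C₂ = -5
Particular solution: y = e^x(4cos(x) - 5sin(x))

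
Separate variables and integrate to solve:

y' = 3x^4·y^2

Separating variables and integrating:
-1/y = 3x^5/5 + C

General solution: y^-1 = (-3/5)x^5 + C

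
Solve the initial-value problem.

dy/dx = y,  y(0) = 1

General solution: y = Ce^x
Applying IC y(0) = 1:
Particular solution: y = e^x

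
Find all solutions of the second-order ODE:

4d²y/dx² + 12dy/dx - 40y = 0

Characteristic equation: 4r² + 12r - 40 = 0
Divide by 4: r² + 3r - 10 = 0
Roots: r = 2, -5 (distinct real)
General solution: y = C₁e^(2x) + C₂e^(-5x)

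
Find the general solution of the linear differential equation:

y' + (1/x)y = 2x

Using integrating factor method:

General solution: y = (2/3)x^2 + C/x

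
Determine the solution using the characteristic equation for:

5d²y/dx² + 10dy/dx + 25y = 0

Characteristic equation: 5r² + 10r + 25 = 0
Divide by 5: r² + 2r + 5 = 0
Roots: r = -1 ± 2i (complex conjugates)
General solution: y = e^(-x)(C₁cos(2x) + C₂sin(2x))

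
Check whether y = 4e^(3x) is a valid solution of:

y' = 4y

Verification:
y = 4e^(3x)
y' = 12e^(3x)
But 4y = 16e^(3x)
y' ≠ 4y — the derivative does not match

No, it is not a solution.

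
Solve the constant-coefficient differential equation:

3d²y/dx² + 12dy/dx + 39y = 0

Characteristic equation: 3r² + 12r + 39 = 0
Divide by 3: r² + 4r + 13 = 0
Roots: r = -2 ± 3i (complex conjugates)
General solution: y = e^(-2x)(C₁cos(3x) + C₂sin(3x))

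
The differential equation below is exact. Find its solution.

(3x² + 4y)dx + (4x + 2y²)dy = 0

Verify exactness: ∂M/∂y = ∂N/∂x ✓
Find F(x,y) such that ∂F/∂x = M, ∂F/∂y = N
Solution: x³ + 4xy + 2y³/3 = C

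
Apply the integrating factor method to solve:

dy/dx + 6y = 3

Using integrating factor method:

General solution: y = 1/2 + Ce^(-6x)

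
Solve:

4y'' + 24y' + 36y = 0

Characteristic equation: 4r² + 24r + 36 = 0
Divide by 4: r² + 6r + 9 = 0
Factored: (r + 3)² = 0
Repeated root: r = -3
General solution: y = (C₁ + C₂x)e^(-3x)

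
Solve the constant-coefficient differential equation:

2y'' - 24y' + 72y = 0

Characteristic equation: 2r² - 24r + 72 = 0
Divide by 2: r² - 12r + 36 = 0
Factored: (r - 6)² = 0
Repeated root: r = 6
General solution: y = (C₁ + C₂x)e^(6x)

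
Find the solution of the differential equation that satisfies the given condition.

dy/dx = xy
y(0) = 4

General solution: y = Ce^(x²/2)
Applying IC y(0) = 4:
Particular solution: y = 4e^(x²/2)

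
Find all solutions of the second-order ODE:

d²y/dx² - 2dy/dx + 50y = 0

Characteristic equation: r² - 2r + 50 = 0
Roots: r = 1 ± 7i (complex conjugates)
General solution: y = e^x(C₁cos(7x) + C₂sin(7x))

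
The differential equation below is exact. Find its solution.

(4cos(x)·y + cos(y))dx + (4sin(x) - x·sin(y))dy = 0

Verify exactness: ∂M/∂y = ∂N/∂x ✓
Find F(x,y) such that ∂F/∂x = M, ∂F/∂y = N
Solution: 4sin(x)·y + x·cos(y) = C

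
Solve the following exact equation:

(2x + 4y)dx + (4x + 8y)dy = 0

Verify exactness: ∂M/∂y = ∂N/∂x ✓
Find F(x,y) such that ∂F/∂x = M, ∂F/∂y = N
Solution: x² + 4xy + 4y² = C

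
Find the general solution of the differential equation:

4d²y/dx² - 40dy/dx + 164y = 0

Characteristic equation: 4r² - 40r + 164 = 0
Divide by 4: r² - 10r + 41 = 0
Roots: r = 5 ± 4i (complex conjugates)
General solution: y = e^(5x)(C₁cos(4x) + C₂sin(4x))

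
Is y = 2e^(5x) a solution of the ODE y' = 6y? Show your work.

Verification:
y = 2e^(5x)
y' = 10e^(5x)
But 6y = 12e^(5x)
y' ≠ 6y — the derivative does not match

No, it is not a solution.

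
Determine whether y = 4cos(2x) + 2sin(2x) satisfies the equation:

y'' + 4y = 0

Verification:
y'' = -16cos(2x) - 8sin(2x)
y'' + 4y = 0 ✓

Yes, it is a solution.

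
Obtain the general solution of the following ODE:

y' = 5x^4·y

Separating variables and integrating:
ln|y| = x^5 + C

General solution: y = Ce^(x^5)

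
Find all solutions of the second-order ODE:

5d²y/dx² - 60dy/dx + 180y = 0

Characteristic equation: 5r² - 60r + 180 = 0
Divide by 5: r² - 12r + 36 = 0
Factored: (r - 6)² = 0
Repeated root: r = 6
General solution: y = (C₁ + C₂x)e^(6x)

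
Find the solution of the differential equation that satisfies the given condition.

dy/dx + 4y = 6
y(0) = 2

General solution: y = 3/2 + Ce^(-4x)
Applying y(0) = 2: C = 2 - 3/2 = 1/2
Particular solution: y = 3/2 + (1/2)e^(-4x)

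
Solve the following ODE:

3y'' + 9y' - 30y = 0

Characteristic equation: 3r² + 9r - 30 = 0
Divide by 3: r² + 3r - 10 = 0
Roots: r = 2, -5 (distinct real)
General solution: y = C₁e^(2x) + C₂e^(-5x)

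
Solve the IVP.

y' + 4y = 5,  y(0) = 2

General solution: y = 5/4 + Ce^(-4x)
Applying y(0) = 2: C = 2 - 5/4 = 3/4
Particular solution: y = 5/4 + (3/4)e^(-4x)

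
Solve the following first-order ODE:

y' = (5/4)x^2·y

Separating variables and integrating:
ln|y| = 5x^3/12 + C

General solution: y = Ce^(5x^3/12)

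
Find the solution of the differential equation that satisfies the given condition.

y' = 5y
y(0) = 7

General solution: y = Ce^(5x)
Applying IC y(0) = 7:
Particular solution: y = 7e^(5x)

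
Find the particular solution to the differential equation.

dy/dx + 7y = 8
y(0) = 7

General solution: y = 8/7 + Ce^(-7x)
Applying y(0) = 7: C = 7 - 8/7 = 41/7
Particular solution: y = 8/7 + (41/7)e^(-7x)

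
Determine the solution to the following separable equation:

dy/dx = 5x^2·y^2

Separating variables and integrating:
-1/y = 5x^3/3 + C

General solution: y^-1 = (-5/3)x^3 + C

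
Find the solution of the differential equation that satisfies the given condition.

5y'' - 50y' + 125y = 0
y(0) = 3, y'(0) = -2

General solution: y = (C₁ + C₂x)e^(5x)
Repeated root r = 5
Applying ICs: C₁ = 3, C₂ = -17
Particular solution: y = (3 - 17x)e^(5x)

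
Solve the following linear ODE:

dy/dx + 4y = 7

Using integrating factor method:

General solution: y = 7/4 + Ce^(-4x)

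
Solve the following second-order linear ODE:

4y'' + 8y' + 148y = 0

Characteristic equation: 4r² + 8r + 148 = 0
Divide by 4: r² + 2r + 37 = 0
Roots: r = -1 ± 6i (complex conjugates)
General solution: y = e^(-x)(C₁cos(6x) + C₂sin(6x))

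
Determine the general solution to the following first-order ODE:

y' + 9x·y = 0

Using integrating factor method:

General solution: y = Ce^(-9x^2/2)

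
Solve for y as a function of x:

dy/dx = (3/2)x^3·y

Separating variables and integrating:
ln|y| = 3x^4/8 + C

General solution: y = Ce^(3x^4/8)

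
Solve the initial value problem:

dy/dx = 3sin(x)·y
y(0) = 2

General solution: y = Ce^(-3cos(x))
Applying IC y(0) = 2:
Particular solution: y = 2e^(3(1-cos(x)))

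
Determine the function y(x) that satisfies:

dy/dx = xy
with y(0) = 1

General solution: y = Ce^(x²/2)
Applying IC y(0) = 1:
Particular solution: y = e^(x²/2)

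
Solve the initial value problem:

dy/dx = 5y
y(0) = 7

General solution: y = Ce^(5x)
Applying IC y(0) = 7:
Particular solution: y = 7e^(5x)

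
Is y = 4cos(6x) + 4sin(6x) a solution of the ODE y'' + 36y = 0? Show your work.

Verification:
y'' = -144cos(6x) - 144sin(6x)
y'' + 36y = 0 ✓

Yes, it is a solution.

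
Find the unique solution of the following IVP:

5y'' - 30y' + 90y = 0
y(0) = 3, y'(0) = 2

General solution: y = e^(3x)(C₁cos(3x) + C₂sin(3x))
Complex roots r = 3 ± 3i
Applying ICs: C₁ = 3, C₂ = -7/3
Particular solution: y = e^(3x)(3cos(3x) - (7/3)sin(3x))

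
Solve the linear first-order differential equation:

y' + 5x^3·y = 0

Using integrating factor method:

General solution: y = Ce^(-5x^4/4)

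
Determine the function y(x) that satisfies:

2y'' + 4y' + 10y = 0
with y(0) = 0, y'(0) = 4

General solution: y = e^(-x)(C₁cos(2x) + C₂sin(2x))
Complex roots r = -1 ± 2i
Applying ICs: C₁ = 0, C₂ = 2
Particular solution: y = e^(-x)(2sin(2x))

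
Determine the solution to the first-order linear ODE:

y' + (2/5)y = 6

Using integrating factor method:

General solution: y = 15 + Ce^(-2x/5)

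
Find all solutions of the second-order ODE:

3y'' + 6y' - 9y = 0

Characteristic equation: 3r² + 6r - 9 = 0
Divide by 3: r² + 2r - 3 = 0
Roots: r = 1, -3 (distinct real)
General solution: y = C₁e^x + C₂e^(-3x)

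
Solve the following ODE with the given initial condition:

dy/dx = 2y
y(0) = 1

General solution: y = Ce^(2x)
Applying IC y(0) = 1:
Particular solution: y = e^(2x)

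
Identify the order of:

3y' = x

The order is 1 (highest derivative is of order 1).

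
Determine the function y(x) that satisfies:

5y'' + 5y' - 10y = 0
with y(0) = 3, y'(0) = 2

General solution: y = C₁e^x + C₂e^(-2x)
Applying ICs: C₁ = 8/3, C₂ = 1/3
Particular solution: y = (8/3)e^x + (1/3)e^(-2x)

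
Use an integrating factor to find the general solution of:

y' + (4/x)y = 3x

Using integrating factor method:

General solution: y = (1/2)x^2 + Cx^(-4)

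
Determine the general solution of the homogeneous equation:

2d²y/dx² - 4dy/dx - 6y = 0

Characteristic equation: 2r² - 4r - 6 = 0
Divide by 2: r² - 2r - 3 = 0
Roots: r = 3, -1 (distinct real)
General solution: y = C₁e^(3x) + C₂e^(-x)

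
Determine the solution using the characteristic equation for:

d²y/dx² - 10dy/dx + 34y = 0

Characteristic equation: r² - 10r + 34 = 0
Roots: r = 5 ± 3i (complex conjugates)
General solution: y = e^(5x)(C₁cos(3x) + C₂sin(3x))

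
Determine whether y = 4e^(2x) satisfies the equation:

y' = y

Verification:
y = 4e^(2x)
y' = 8e^(2x)
But y = 4e^(2x)
y' ≠ y — the derivative does not match

No, it is not a solution.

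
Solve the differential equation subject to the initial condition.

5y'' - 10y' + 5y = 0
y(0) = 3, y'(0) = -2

General solution: y = (C₁ + C₂x)e^x
Repeated root r = 1
Applying ICs: C₁ = 3, C₂ = -5
Particular solution: y = (3 - 5x)e^x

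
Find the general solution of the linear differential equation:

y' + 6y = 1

Using integrating factor method:

General solution: y = 1/6 + Ce^(-6x)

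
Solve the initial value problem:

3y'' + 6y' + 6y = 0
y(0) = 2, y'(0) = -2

General solution: y = e^(-x)(C₁cos(x) + C₂sin(x))
Complex roots r = -1 ± i
Applying ICs: C₁ = 2, C₂ = 0
Particular solution: y = e^(-x)(2cos(x))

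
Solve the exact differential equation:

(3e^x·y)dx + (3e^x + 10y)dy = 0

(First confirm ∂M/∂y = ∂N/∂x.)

Verify exactness: ∂M/∂y = ∂N/∂x ✓
Find F(x,y) such that ∂F/∂x = M, ∂F/∂y = N
Solution: 3e^x·y + 5y² = C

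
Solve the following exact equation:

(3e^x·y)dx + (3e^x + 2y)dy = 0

Verify exactness: ∂M/∂y = ∂N/∂x ✓
Find F(x,y) such that ∂F/∂x = M, ∂F/∂y = N
Solution: 3e^x·y + y² = C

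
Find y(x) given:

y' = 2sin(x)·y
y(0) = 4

General solution: y = Ce^(-2cos(x))
Applying IC y(0) = 4:
Particular solution: y = 4e^(2(1-cos(x)))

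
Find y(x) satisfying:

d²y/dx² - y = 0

Characteristic equation: r² - 1 = 0
Roots: r = 1, -1 (distinct real)
General solution: y = C₁e^x + C₂e^(-x)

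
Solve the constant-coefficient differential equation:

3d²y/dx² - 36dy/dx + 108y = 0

Characteristic equation: 3r² - 36r + 108 = 0
Divide by 3: r² - 12r + 36 = 0
Factored: (r - 6)² = 0
Repeated root: r = 6
General solution: y = (C₁ + C₂x)e^(6x)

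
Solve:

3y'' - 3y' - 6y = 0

Characteristic equation: 3r² - 3r - 6 = 0
Divide by 3: r² - r - 2 = 0
Roots: r = 2, -1 (distinct real)
General solution: y = C₁e^(2x) + C₂e^(-x)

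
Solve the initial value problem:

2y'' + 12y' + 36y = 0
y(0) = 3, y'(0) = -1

General solution: y = e^(-3x)(C₁cos(3x) + C₂sin(3x))
Complex roots r = -3 ± 3i
Applying ICs: C₁ = 3, C₂ = 8/3
Particular solution: y = e^(-3x)(3cos(3x) + (8/3)sin(3x))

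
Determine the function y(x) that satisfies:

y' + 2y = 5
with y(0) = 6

General solution: y = 5/2 + Ce^(-2x)
Applying y(0) = 6: C = 6 - 5/2 = 7/2
Particular solution: y = 5/2 + (7/2)e^(-2x)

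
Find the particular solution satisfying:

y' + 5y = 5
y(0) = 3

General solution: y = 1 + Ce^(-5x)
Applying y(0) = 3: C = 3 - 1 = 2
Particular solution: y = 1 + 2e^(-5x)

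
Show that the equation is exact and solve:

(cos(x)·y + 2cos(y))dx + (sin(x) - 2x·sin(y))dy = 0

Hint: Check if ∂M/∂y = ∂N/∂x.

Verify exactness: ∂M/∂y = ∂N/∂x ✓
Find F(x,y) such that ∂F/∂x = M, ∂F/∂y = N
Solution: sin(x)·y + 2x·cos(y) = C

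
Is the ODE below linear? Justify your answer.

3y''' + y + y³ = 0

No. Nonlinear (y³ term)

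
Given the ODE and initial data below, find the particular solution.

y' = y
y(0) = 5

General solution: y = Ce^x
Applying IC y(0) = 5:
Particular solution: y = 5e^x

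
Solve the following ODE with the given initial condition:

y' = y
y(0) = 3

General solution: y = Ce^x
Applying IC y(0) = 3:
Particular solution: y = 3e^x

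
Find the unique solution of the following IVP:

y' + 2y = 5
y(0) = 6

General solution: y = 5/2 + Ce^(-2x)
Applying y(0) = 6: C = 6 - 5/2 = 7/2
Particular solution: y = 5/2 + (7/2)e^(-2x)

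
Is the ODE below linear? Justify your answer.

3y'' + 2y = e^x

Yes. Linear (y and its derivatives appear to the first power only, no products of y terms)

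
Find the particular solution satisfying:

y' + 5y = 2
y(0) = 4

General solution: y = 2/5 + Ce^(-5x)
Applying y(0) = 4: C = 4 - 2/5 = 18/5
Particular solution: y = 2/5 + (18/5)e^(-5x)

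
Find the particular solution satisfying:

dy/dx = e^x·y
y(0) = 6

General solution: y = Ce^(e^x)
Applying IC y(0) = 6:
Particular solution: y = 6e^(e^x - 1)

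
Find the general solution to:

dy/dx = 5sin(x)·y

Separating variables and integrating:
ln|y| = -5cos(x) + C

General solution: y = Ce^(-5cos(x))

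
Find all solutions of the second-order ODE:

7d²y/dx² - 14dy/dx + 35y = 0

Characteristic equation: 7r² - 14r + 35 = 0
Divide by 7: r² - 2r + 5 = 0
Roots: r = 1 ± 2i (complex conjugates)
General solution: y = e^x(C₁cos(2x) + C₂sin(2x))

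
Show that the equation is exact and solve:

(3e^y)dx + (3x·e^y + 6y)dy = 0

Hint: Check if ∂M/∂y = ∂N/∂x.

Verify exactness: ∂M/∂y = ∂N/∂x ✓
Find F(x,y) such that ∂F/∂x = M, ∂F/∂y = N
Solution: 3x·e^y + 3y² = C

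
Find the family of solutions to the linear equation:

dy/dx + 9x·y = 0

Using integrating factor method:

General solution: y = Ce^(-9x^2/2)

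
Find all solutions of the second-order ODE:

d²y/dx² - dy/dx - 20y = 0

Characteristic equation: r² - r - 20 = 0
Roots: r = 5, -4 (distinct real)
General solution: y = C₁e^(5x) + C₂e^(-4x)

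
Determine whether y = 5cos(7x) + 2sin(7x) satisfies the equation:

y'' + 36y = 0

Verification:
y'' = -245cos(7x) - 98sin(7x)
y'' + 36y ≠ 0 (frequency mismatch: got 49 instead of 36)

No, it is not a solution.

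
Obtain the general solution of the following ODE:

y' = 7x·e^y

Separating variables and integrating:
-e^(-y) = 7x²/2 + C

General solution: y = -ln(C - 7x²/2)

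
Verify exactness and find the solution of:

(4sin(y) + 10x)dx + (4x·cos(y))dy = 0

Verify exactness: ∂M/∂y = ∂N/∂x ✓
Find F(x,y) such that ∂F/∂x = M, ∂F/∂y = N
Solution: 4x·sin(y) + 5x² = C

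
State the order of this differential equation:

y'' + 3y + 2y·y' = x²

The order is 2 (highest derivative is of order 2).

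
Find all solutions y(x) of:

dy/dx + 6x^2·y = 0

Using integrating factor method:

General solution: y = Ce^(-2x^3)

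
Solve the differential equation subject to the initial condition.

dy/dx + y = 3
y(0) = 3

General solution: y = 3 + Ce^(-x)
Applying y(0) = 3: C = 3 - 3 = 0
Particular solution: y = 3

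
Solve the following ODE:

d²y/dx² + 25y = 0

Characteristic equation: r² + 25 = 0
Roots: r = ±5i (complex conjugates)
General solution: y = C₁cos(5x) + C₂sin(5x)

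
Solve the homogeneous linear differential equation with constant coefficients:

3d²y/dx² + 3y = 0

Characteristic equation: 3r² + 3 = 0
Divide by 3: r² + 1 = 0
Roots: r = ±i (complex conjugates)
General solution: y = C₁cos(x) + C₂sin(x)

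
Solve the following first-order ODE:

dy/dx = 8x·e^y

Separating variables and integrating:
-e^(-y) = 4x² + C

General solution: y = -ln(C - 4x²)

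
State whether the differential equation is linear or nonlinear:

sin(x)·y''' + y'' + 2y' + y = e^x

Linear (y and its derivatives appear to the first power only, no products of y terms)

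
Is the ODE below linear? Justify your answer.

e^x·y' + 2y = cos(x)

Yes. Linear (y and its derivatives appear to the first power only, no products of y terms)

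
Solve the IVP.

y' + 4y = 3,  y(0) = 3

General solution: y = 3/4 + Ce^(-4x)
Applying y(0) = 3: C = 3 - 3/4 = 9/4
Particular solution: y = 3/4 + (9/4)e^(-4x)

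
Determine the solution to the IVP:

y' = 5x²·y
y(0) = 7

General solution: y = Ce^(5x³/3)
Applying IC y(0) = 7:
Particular solution: y = 7e^(5x³/3)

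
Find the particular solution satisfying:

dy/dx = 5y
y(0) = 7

General solution: y = Ce^(5x)
Applying IC y(0) = 7:
Particular solution: y = 7e^(5x)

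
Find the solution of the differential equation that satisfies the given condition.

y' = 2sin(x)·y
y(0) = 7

General solution: y = Ce^(-2cos(x))
Applying IC y(0) = 7:
Particular solution: y = 7e^(2(1-cos(x)))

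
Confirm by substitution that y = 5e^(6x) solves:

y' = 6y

Verification:
y = 5e^(6x)
y' = 30e^(6x)
6y = 30e^(6x)
y' = 6y ✓

Yes, it is a solution.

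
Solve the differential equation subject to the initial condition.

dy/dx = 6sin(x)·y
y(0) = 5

General solution: y = Ce^(-6cos(x))
Applying IC y(0) = 5:
Particular solution: y = 5e^(6(1-cos(x)))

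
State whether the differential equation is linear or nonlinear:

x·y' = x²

Linear (y and its derivatives appear to the first power only, no products of y terms)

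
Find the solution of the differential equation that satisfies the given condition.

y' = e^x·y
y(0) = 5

General solution: y = Ce^(e^x)
Applying IC y(0) = 5:
Particular solution: y = 5e^(e^x - 1)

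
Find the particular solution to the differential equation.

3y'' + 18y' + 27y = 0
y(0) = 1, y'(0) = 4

General solution: y = (C₁ + C₂x)e^(-3x)
Repeated root r = -3
Applying ICs: C₁ = 1, C₂ = 7
Particular solution: y = (1 + 7x)e^(-3x)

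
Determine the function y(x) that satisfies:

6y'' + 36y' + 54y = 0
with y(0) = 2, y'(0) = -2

General solution: y = (C₁ + C₂x)e^(-3x)
Repeated root r = -3
Applying ICs: C₁ = 2, C₂ = 4
Particular solution: y = (2 + 4x)e^(-3x)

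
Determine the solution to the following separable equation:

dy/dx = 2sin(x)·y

Separating variables and integrating:
ln|y| = -2cos(x) + C

General solution: y = Ce^(-2cos(x))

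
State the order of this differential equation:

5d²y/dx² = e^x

The order is 2 (highest derivative is of order 2).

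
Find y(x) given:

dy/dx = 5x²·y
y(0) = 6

General solution: y = Ce^(5x³/3)
Applying IC y(0) = 6:
Particular solution: y = 6e^(5x³/3)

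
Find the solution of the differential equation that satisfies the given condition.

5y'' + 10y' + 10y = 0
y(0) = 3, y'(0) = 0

General solution: y = e^(-x)(C₁cos(x) + C₂sin(x))
Complex roots r = -1 ± i
Applying ICs: C₁ = 3, C₂ = 3
Particular solution: y = e^(-x)(3cos(x) + 3sin(x))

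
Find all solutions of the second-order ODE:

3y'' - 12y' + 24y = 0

Characteristic equation: 3r² - 12r + 24 = 0
Divide by 3: r² - 4r + 8 = 0
Roots: r = 2 ± 2i (complex conjugates)
General solution: y = e^(2x)(C₁cos(2x) + C₂sin(2x))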